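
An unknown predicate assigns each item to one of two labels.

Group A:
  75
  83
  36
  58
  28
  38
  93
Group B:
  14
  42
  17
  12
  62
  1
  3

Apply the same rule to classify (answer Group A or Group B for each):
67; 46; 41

Group A, Group A, Group B

The distinguishing property — digit sum ≥ 9 — holds for all the 'Group A' cases and none of the 'Group B' cases.
67 → digit sum 6+7 = 13 → Group A.
46 → digit sum 4+6 = 10 → Group A.
41 → digit sum 4+1 = 5 → Group B.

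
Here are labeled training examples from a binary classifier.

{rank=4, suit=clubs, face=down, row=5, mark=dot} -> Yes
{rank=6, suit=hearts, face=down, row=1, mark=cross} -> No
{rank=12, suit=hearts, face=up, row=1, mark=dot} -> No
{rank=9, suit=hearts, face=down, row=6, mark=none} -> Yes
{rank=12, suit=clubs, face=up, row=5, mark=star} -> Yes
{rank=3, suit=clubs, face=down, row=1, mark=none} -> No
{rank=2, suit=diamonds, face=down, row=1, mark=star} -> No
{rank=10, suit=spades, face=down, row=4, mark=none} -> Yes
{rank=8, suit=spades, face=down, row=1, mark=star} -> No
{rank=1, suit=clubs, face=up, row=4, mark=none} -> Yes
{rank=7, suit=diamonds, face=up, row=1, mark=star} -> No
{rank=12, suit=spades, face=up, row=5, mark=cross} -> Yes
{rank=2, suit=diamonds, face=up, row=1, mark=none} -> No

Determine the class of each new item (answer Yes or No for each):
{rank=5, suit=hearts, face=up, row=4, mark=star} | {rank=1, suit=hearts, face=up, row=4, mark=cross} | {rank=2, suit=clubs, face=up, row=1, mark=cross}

The rule appears to be: row ≥ 4.

Yes, Yes, No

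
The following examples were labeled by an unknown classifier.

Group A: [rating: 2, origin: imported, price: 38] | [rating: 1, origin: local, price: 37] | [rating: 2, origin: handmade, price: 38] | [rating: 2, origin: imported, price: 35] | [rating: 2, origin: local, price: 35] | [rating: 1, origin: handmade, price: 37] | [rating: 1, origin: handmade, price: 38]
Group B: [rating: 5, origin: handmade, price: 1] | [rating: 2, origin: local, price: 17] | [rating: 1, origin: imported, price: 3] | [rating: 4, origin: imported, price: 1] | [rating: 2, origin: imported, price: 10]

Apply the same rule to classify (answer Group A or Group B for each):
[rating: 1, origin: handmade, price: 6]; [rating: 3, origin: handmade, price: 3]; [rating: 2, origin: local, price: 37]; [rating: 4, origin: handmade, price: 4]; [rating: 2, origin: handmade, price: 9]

Group B, Group B, Group A, Group B, Group B

The pattern is that an item is 'Group A' exactly when: price ≥ 35.
[rating: 1, origin: handmade, price: 6]: price = 6, fails the rule → Group B.
[rating: 3, origin: handmade, price: 3]: price = 3, fails the rule → Group B.
[rating: 2, origin: local, price: 37]: price = 37, matches → Group A.
[rating: 4, origin: handmade, price: 4]: price = 4, fails the rule → Group B.
[rating: 2, origin: handmade, price: 9]: price = 9, fails the rule → Group B.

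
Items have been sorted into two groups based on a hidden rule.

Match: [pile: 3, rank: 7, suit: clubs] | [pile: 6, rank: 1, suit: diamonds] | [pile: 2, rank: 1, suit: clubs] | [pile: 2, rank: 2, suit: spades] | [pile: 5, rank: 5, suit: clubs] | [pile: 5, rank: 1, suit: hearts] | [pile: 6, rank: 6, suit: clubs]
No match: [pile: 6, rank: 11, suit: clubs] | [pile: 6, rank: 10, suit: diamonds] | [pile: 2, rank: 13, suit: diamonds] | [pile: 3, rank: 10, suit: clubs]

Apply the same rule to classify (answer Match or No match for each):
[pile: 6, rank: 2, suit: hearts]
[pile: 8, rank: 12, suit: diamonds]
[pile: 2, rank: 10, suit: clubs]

Match, No match, No match

The common property of the 'Match' items is: rank ≤ 7. No 'No match' item has it.
[pile: 6, rank: 2, suit: hearts]: Match (rank = 2). [pile: 8, rank: 12, suit: diamonds]: No match (rank = 12). [pile: 2, rank: 10, suit: clubs]: No match (rank = 10).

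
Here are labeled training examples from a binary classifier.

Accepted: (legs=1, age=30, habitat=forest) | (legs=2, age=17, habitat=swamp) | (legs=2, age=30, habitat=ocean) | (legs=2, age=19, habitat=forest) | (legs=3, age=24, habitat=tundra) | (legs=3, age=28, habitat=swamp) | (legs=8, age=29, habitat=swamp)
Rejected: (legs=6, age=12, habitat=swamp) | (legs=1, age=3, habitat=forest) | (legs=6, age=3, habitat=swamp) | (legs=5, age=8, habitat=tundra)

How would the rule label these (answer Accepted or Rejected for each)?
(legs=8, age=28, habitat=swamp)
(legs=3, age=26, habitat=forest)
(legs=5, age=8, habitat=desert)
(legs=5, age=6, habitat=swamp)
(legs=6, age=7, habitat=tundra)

Accepted, Accepted, Rejected, Rejected, Rejected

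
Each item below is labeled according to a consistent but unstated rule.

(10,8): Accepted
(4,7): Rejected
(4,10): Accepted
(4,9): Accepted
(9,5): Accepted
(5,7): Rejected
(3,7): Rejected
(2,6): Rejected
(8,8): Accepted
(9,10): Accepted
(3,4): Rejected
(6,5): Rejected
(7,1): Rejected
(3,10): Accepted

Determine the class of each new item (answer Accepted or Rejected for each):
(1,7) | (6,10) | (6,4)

Rejected, Accepted, Rejected

Rule: sum ≥ 13. This holds for each 'Accepted' example and fails for each 'Rejected' one.
(1,7): 1+7 = 8, doesn't qualify → Rejected.
(6,10): 6+10 = 16, qualifies → Accepted.
(6,4): 6+4 = 10, doesn't qualify → Rejected.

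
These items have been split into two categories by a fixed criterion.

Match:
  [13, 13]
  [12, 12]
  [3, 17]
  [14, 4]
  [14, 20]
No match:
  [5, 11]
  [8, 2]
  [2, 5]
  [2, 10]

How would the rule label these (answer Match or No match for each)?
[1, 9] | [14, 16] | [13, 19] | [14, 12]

No match, Match, Match, Match

'Match' ⟺ sum ≥ 18.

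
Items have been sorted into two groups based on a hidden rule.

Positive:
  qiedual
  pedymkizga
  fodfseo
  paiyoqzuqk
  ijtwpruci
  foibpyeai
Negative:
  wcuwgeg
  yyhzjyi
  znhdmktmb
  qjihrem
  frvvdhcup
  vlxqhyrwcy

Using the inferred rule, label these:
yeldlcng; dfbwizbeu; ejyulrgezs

The distinguishing property — has ≥ 3 vowels — holds for all the 'Positive' cases and none of the 'Negative' cases.
Negative: yeldlcng, since 1 vowel. Positive: dfbwizbeu, since 3 vowels. Positive: ejyulrgezs, since 3 vowels.

Negative, Positive, Positive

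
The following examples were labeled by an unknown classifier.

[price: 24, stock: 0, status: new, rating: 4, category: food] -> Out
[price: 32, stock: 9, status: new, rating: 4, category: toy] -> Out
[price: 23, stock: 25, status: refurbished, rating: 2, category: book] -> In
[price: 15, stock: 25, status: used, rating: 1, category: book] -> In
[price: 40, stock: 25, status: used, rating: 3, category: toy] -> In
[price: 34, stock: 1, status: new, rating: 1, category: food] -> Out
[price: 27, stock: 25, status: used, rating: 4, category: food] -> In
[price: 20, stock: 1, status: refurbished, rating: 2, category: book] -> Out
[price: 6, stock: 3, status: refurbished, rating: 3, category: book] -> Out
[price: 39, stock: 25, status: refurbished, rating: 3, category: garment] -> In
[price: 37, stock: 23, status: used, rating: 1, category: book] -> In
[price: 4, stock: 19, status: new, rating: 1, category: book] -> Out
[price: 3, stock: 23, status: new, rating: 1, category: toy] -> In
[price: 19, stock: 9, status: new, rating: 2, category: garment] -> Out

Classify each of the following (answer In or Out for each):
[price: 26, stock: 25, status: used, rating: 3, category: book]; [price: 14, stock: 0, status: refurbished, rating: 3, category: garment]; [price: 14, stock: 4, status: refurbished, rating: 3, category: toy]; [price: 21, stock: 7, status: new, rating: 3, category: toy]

All 'In' examples share one property — stock ≥ 23 — and every 'Out' example lacks it.
[price: 26, stock: 25, status: used, rating: 3, category: book]: stock = 25, meets the rule → In. [price: 14, stock: 0, status: refurbished, rating: 3, category: garment]: stock = 0, does not fit → Out. [price: 14, stock: 4, status: refurbished, rating: 3, category: toy]: stock = 4, does not fit → Out. [price: 21, stock: 7, status: new, rating: 3, category: toy]: stock = 7, does not fit → Out.

In, Out, Out, Out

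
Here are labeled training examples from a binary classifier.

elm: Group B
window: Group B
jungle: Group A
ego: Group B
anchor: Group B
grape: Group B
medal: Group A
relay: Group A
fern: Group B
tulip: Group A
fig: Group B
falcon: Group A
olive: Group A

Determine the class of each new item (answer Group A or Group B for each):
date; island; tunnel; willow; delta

The simplest hypothesis consistent with all the labels is: length ≥ 4 AND contains 'l'.
Group B: date, since length 4, no 'l'. Group A: island, since length 6, has 'l'. Group A: tunnel, since length 6, has 'l'. Group A: willow, since length 6, has 'l'. Group A: delta, since length 5, has 'l'.

Group B, Group A, Group A, Group A, Group A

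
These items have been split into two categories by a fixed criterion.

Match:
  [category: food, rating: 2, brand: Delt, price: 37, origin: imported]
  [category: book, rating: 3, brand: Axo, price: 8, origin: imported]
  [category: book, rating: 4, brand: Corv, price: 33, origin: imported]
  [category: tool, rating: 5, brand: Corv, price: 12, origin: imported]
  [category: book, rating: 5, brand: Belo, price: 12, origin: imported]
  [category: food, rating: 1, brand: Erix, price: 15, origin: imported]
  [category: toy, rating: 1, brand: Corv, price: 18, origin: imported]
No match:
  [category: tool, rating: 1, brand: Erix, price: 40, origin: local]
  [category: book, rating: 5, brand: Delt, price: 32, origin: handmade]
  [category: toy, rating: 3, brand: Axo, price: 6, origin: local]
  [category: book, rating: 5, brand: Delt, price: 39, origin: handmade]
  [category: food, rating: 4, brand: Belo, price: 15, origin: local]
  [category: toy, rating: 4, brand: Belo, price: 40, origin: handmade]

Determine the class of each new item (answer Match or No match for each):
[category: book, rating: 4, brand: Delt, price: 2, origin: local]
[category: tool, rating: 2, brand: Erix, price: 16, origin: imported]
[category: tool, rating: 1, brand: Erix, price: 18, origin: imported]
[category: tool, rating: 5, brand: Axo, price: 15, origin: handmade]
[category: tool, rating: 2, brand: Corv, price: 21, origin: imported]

All 'Match' examples share one property — origin is imported — and every 'No match' example lacks it.
[category: book, rating: 4, brand: Delt, price: 2, origin: local]: origin is local, fails the rule → No match. [category: tool, rating: 2, brand: Erix, price: 16, origin: imported]: origin is imported, fits → Match. [category: tool, rating: 1, brand: Erix, price: 18, origin: imported]: origin is imported, fits → Match. [category: tool, rating: 5, brand: Axo, price: 15, origin: handmade]: origin is handmade, fails the rule → No match. [category: tool, rating: 2, brand: Corv, price: 21, origin: imported]: origin is imported, fits → Match.

No match, Match, Match, No match, Match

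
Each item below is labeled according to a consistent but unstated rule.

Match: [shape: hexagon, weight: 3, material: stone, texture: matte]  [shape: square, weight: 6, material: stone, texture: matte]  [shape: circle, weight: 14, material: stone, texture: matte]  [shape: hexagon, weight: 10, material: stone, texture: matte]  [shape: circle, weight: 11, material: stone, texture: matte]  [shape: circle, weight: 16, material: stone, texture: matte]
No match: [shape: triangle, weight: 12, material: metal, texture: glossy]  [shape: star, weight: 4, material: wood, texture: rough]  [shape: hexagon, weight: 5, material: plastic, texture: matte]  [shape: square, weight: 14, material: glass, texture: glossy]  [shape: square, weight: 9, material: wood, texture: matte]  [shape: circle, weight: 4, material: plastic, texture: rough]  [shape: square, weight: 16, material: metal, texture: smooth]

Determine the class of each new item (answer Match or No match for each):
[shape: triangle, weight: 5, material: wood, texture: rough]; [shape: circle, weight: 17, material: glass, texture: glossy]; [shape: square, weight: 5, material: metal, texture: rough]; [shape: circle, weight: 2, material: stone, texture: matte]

Every 'Match' example satisfies: material is stone. None of the 'No match' examples do.

No match, No match, No match, Match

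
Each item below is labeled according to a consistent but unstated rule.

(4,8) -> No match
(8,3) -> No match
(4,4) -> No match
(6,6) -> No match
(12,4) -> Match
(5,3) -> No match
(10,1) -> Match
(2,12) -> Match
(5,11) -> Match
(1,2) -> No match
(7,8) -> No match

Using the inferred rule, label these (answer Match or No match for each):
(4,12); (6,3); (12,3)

Match, No match, Match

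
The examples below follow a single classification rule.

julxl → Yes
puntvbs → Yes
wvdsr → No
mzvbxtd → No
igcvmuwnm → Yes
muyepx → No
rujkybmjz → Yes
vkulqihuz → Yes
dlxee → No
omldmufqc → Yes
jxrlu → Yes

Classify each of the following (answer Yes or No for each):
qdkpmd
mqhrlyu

Rule: odd length AND contains 'u'. This holds for each 'Yes' example and fails for each 'No' one.
No: qdkpmd, since length 6, no 'u'.
Yes: mqhrlyu, since length 7, has 'u'.

No, Yes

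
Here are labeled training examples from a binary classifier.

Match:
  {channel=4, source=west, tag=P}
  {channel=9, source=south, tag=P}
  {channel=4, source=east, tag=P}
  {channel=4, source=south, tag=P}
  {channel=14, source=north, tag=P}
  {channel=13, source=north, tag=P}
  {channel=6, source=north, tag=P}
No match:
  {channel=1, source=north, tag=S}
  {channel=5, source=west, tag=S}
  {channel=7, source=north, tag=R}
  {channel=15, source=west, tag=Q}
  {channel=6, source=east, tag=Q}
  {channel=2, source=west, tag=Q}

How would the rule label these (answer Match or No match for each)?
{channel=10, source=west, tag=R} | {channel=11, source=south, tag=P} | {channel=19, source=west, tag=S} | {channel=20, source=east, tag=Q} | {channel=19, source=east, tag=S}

No match, Match, No match, No match, No match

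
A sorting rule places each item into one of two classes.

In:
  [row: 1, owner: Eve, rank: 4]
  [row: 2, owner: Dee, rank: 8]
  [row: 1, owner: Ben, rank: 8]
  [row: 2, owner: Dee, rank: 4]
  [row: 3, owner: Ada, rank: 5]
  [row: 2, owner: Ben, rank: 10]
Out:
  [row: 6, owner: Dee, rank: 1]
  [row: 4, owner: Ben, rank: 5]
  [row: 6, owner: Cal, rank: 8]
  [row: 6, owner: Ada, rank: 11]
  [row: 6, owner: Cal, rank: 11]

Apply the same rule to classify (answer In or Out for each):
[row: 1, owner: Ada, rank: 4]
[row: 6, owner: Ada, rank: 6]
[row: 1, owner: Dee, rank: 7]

In, Out, In

The distinguishing property — row ≤ 3 — holds for all the 'In' cases and none of the 'Out' cases.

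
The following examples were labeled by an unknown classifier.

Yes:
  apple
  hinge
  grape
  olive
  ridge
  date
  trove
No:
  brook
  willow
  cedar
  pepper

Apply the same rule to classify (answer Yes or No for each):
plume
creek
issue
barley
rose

Yes, No, Yes, No, Yes

The common property of the 'Yes' items is: ends with 'e'. No 'No' item has it.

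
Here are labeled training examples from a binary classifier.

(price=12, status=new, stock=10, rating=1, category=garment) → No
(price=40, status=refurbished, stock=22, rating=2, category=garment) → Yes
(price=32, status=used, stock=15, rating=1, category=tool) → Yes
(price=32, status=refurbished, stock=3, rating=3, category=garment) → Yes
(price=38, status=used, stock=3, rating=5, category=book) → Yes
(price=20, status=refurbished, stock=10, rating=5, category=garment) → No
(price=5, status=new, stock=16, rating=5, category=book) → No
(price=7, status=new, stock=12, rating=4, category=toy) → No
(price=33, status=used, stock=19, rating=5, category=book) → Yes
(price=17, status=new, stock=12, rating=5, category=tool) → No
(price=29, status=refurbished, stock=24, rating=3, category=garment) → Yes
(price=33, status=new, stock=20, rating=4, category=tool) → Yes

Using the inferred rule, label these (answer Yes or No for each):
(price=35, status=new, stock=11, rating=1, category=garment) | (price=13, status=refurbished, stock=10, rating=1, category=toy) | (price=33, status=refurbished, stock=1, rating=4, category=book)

Yes, No, Yes

The rule appears to be: price ≥ 29.
(price=35, status=new, stock=11, rating=1, category=garment) → price = 35 → Yes. (price=13, status=refurbished, stock=10, rating=1, category=toy) → price = 13 → No. (price=33, status=refurbished, stock=1, rating=4, category=book) → price = 33 → Yes.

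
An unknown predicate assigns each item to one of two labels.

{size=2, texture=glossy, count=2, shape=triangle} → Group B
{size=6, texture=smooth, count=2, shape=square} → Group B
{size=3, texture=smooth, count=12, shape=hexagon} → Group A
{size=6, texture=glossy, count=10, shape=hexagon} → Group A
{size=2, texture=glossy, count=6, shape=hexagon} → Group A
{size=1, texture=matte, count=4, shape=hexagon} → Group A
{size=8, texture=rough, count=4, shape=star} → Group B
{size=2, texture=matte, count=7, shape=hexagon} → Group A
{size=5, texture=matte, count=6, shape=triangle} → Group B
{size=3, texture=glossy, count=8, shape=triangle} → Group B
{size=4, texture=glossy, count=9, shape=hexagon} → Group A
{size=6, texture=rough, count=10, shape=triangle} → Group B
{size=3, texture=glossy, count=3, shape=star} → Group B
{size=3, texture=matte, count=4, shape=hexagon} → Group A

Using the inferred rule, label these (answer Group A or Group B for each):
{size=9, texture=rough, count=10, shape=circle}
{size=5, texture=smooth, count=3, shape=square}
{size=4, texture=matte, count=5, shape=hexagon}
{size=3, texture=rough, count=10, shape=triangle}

Group B, Group B, Group A, Group B

Looking at the examples, the only property every 'Group A' case has and every 'Group B' case lacks is: shape is hexagon.
Group B: {size=9, texture=rough, count=10, shape=circle}, since shape is circle. Group B: {size=5, texture=smooth, count=3, shape=square}, since shape is square. Group A: {size=4, texture=matte, count=5, shape=hexagon}, since shape is hexagon. Group B: {size=3, texture=rough, count=10, shape=triangle}, since shape is triangle.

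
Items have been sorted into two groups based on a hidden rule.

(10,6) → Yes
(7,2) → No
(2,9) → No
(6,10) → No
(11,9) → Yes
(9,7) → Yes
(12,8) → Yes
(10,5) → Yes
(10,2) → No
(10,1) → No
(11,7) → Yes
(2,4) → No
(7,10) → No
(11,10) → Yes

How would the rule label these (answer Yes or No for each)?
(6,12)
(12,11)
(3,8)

No, Yes, No

The distinguishing property — first > second AND sum ≥ 15 — holds for all the 'Yes' cases and none of the 'No' cases.
(6,12): 6 < 12, 6+12 = 18 — does not satisfy this, so No. (12,11): 12 > 11, 12+11 = 23 — passes, so Yes. (3,8): 3 < 8, 3+8 = 11 — does not satisfy this, so No.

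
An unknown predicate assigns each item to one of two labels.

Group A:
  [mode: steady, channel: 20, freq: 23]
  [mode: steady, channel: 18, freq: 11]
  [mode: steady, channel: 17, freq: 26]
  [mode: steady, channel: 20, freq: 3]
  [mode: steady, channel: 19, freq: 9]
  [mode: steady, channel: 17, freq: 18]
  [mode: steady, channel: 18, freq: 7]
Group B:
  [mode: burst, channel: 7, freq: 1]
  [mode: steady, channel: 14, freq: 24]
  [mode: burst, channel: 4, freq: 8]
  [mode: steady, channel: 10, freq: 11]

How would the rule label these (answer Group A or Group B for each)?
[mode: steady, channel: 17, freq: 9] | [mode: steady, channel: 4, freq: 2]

Group A, Group B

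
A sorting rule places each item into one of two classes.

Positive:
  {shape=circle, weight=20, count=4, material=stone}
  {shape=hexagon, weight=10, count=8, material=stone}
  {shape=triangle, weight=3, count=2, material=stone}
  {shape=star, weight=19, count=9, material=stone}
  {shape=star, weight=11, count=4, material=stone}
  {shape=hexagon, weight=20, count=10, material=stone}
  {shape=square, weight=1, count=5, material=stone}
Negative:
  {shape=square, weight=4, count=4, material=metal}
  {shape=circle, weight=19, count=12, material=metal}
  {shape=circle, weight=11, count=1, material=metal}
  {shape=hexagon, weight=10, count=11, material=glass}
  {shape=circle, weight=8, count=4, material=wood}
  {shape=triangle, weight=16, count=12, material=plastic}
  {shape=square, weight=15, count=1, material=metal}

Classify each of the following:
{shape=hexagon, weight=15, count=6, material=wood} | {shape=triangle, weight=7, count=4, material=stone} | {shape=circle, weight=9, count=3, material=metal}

Comparing the two groups points to one rule — material is stone.
{shape=hexagon, weight=15, count=6, material=wood}: Negative (material is wood). {shape=triangle, weight=7, count=4, material=stone}: Positive (material is stone). {shape=circle, weight=9, count=3, material=metal}: Negative (material is metal).

Negative, Positive, Negative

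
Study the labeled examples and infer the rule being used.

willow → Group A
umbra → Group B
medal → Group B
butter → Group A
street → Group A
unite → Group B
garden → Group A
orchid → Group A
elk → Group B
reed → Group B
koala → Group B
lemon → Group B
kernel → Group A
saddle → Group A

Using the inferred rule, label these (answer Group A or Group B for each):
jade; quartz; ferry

All 'Group A' examples share one property — length 6 — and every 'Group B' example lacks it.

Group B, Group A, Group B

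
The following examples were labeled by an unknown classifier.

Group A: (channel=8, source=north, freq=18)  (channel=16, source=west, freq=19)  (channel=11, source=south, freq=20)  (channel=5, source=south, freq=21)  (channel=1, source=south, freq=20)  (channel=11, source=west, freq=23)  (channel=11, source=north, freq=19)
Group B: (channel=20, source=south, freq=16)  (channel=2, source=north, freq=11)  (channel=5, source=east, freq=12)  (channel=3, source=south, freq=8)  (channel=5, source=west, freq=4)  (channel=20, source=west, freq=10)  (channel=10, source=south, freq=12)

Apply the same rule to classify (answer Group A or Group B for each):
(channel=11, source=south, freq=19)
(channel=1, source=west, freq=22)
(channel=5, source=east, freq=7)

A rule that fits every label: freq ≥ 18 — true of each 'Group A' example, false of each 'Group B' one.
(channel=11, source=south, freq=19): freq = 19 — qualifies, so Group A.
(channel=1, source=west, freq=22): freq = 22 — qualifies, so Group A.
(channel=5, source=east, freq=7): freq = 7 — does not pass, so Group B.

Group A, Group A, Group B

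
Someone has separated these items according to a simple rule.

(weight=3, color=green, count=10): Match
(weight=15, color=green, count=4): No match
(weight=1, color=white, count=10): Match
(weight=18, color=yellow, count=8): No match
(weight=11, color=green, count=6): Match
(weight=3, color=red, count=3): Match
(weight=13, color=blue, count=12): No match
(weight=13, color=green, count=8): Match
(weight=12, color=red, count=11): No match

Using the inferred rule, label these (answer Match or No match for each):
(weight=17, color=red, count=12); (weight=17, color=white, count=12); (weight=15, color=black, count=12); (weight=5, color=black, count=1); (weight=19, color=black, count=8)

The common property of the 'Match' items is: count ≤ 10 AND weight ≤ 13. No 'No match' item has it.
(weight=17, color=red, count=12): count = 12, weight = 17, does not pass → No match.
(weight=17, color=white, count=12): count = 12, weight = 17, does not pass → No match.
(weight=15, color=black, count=12): count = 12, weight = 15, does not pass → No match.
(weight=5, color=black, count=1): count = 1, weight = 5, qualifies → Match.
(weight=19, color=black, count=8): count = 8, weight = 19, does not pass → No match.

No match, No match, No match, Match, No match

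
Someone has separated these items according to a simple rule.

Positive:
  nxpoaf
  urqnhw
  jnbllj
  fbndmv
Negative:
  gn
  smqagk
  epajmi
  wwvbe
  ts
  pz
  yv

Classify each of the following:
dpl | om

The distinguishing property — length 6 AND contains 'n' — holds for all the 'Positive' cases and none of the 'Negative' cases.
dpl → length 3, no 'n' → Negative.
om → length 2, no 'n' → Negative.

Negative, Negative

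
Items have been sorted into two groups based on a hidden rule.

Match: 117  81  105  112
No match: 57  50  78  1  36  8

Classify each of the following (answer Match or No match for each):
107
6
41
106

The simplest hypothesis consistent with all the labels is: at least 81.
107: 107 ≥ 81, fits → Match. 6: 6 < 81, doesn't qualify → No match. 41: 41 < 81, doesn't qualify → No match. 106: 106 ≥ 81, fits → Match.

Match, No match, No match, Match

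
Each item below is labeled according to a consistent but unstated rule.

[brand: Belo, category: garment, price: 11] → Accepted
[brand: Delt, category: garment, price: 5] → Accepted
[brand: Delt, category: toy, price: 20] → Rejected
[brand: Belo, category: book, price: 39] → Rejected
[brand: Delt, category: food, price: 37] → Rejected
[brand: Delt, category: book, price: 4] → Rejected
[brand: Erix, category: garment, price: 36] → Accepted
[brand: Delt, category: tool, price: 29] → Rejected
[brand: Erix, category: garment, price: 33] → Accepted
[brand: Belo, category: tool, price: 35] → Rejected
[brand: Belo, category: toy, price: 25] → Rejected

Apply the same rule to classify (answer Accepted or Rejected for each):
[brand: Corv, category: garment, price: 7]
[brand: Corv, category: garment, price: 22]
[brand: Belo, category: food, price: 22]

Accepted, Accepted, Rejected

The common property of the 'Accepted' items is: category is garment. No 'Rejected' item has it.
[brand: Corv, category: garment, price: 7]: category is garment — satisfies this, so Accepted.
[brand: Corv, category: garment, price: 22]: category is garment — satisfies this, so Accepted.
[brand: Belo, category: food, price: 22]: category is food — fails the rule, so Rejected.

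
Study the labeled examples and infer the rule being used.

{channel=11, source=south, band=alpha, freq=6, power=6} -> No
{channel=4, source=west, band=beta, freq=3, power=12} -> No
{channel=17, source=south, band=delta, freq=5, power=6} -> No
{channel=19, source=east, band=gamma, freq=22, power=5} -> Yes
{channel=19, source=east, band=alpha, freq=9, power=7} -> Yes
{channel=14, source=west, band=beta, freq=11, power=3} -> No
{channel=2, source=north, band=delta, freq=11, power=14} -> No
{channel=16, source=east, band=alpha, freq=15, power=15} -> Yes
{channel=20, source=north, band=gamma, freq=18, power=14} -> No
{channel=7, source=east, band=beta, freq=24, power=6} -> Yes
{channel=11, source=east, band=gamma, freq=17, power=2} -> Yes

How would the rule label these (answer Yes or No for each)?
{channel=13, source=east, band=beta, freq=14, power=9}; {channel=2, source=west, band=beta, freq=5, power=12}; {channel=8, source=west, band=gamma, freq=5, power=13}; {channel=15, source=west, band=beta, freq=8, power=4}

Yes, No, No, No

A rule that fits every label: source is east — true of each 'Yes' example, false of each 'No' one.
{channel=13, source=east, band=beta, freq=14, power=9}: Yes (source is east). {channel=2, source=west, band=beta, freq=5, power=12}: No (source is west). {channel=8, source=west, band=gamma, freq=5, power=13}: No (source is west). {channel=15, source=west, band=beta, freq=8, power=4}: No (source is west).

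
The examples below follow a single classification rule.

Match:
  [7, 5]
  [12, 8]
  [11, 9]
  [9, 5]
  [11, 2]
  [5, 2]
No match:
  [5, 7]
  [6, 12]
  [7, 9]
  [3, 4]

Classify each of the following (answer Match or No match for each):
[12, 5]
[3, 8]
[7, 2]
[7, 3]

Every 'Match' example satisfies: first > second. None of the 'No match' examples do.
Match: [12, 5], since 12 > 5. No match: [3, 8], since 3 < 8. Match: [7, 2], since 7 > 2. Match: [7, 3], since 7 > 3.

Match, No match, Match, Match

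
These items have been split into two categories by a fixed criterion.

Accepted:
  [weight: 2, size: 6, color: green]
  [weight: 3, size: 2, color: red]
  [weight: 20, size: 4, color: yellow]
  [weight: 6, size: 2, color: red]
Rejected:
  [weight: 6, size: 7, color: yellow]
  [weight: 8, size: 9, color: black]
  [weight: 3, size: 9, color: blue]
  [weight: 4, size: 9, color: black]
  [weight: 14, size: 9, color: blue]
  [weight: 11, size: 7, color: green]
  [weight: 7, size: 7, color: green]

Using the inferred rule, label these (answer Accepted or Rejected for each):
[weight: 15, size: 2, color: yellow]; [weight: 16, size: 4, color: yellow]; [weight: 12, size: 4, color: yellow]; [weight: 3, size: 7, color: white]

The classifier is using: size ≤ 6.

Accepted, Accepted, Accepted, Rejected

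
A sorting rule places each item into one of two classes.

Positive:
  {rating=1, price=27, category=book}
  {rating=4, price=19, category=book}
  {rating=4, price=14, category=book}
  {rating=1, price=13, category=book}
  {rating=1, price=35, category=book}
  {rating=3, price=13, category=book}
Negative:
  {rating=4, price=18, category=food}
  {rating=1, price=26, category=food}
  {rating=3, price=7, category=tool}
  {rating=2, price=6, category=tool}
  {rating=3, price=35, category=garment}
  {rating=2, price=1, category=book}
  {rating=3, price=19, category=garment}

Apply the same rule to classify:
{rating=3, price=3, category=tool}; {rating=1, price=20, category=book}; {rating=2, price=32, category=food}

Negative, Positive, Negative

The classifier is using: category is book AND price ≥ 6.
{rating=3, price=3, category=tool}: Negative (category is tool, price = 3).
{rating=1, price=20, category=book}: Positive (category is book, price = 20).
{rating=2, price=32, category=food}: Negative (category is food, price = 32).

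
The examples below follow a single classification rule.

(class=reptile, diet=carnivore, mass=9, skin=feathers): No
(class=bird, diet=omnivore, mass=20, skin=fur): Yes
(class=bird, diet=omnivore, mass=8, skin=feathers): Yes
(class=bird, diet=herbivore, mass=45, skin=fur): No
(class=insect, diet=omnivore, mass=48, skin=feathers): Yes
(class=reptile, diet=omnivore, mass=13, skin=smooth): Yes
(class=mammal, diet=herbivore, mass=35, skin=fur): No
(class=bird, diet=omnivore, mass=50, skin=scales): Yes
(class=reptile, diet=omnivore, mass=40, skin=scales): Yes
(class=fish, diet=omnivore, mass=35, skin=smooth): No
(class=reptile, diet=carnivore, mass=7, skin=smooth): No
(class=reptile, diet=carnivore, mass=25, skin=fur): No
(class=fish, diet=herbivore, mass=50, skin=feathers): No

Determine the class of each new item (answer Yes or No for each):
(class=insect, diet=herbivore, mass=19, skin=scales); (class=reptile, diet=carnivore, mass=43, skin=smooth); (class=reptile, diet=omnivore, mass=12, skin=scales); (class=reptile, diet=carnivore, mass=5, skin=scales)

No, No, Yes, No

The pattern is that an item is 'Yes' exactly when: diet is omnivore AND mass ≠ 35.
(class=insect, diet=herbivore, mass=19, skin=scales): diet is herbivore, mass = 19 — does not satisfy this, so No.
(class=reptile, diet=carnivore, mass=43, skin=smooth): diet is carnivore, mass = 43 — does not satisfy this, so No.
(class=reptile, diet=omnivore, mass=12, skin=scales): diet is omnivore, mass = 12 — fits, so Yes.
(class=reptile, diet=carnivore, mass=5, skin=scales): diet is carnivore, mass = 5 — does not satisfy this, so No.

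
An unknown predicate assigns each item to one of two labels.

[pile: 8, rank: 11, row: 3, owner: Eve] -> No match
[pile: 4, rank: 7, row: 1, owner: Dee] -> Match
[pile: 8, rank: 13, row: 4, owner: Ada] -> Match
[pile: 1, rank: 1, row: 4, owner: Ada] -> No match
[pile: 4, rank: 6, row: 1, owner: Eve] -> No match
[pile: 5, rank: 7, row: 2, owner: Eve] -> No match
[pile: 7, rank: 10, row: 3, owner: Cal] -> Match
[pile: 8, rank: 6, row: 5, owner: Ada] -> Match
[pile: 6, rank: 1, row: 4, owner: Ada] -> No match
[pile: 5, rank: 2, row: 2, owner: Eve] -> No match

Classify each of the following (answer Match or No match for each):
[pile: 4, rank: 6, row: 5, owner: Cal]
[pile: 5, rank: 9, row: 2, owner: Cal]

Match, Match

A rule that fits every label: owner is not Eve AND rank ≥ 2 — true of each 'Match' example, false of each 'No match' one.
[pile: 4, rank: 6, row: 5, owner: Cal] → owner is Cal, rank = 6 → Match.
[pile: 5, rank: 9, row: 2, owner: Cal] → owner is Cal, rank = 9 → Match.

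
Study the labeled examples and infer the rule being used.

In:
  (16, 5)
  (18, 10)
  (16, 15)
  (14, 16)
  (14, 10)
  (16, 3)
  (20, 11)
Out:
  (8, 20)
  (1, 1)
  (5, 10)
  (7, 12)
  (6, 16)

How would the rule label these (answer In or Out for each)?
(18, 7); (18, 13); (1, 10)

In, In, Out

The common property of the 'In' items is: first ≥ 10. No 'Out' item has it.
(18, 7): first 18 — qualifies, so In. (18, 13): first 18 — qualifies, so In. (1, 10): first 1 — doesn't match, so Out.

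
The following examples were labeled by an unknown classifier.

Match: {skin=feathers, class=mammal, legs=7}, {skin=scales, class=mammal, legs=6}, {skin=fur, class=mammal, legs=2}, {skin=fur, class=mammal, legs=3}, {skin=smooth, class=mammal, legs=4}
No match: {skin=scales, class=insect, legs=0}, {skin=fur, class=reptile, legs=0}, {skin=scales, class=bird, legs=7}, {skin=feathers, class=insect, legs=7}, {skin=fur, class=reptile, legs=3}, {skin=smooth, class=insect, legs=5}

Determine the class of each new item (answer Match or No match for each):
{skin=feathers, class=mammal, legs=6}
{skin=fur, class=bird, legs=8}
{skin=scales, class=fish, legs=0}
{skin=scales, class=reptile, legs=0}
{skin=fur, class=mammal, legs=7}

Match, No match, No match, No match, Match

'Match' ⟺ class is mammal.
Match: {skin=feathers, class=mammal, legs=6}, since class is mammal. No match: {skin=fur, class=bird, legs=8}, since class is bird. No match: {skin=scales, class=fish, legs=0}, since class is fish. No match: {skin=scales, class=reptile, legs=0}, since class is reptile. Match: {skin=fur, class=mammal, legs=7}, since class is mammal.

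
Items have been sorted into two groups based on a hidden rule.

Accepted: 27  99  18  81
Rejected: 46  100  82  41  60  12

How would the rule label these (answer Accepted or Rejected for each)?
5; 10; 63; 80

Rejected, Rejected, Accepted, Rejected

Comparing the two groups points to one rule — multiple of 9.
Rejected: 5, since 5 = 9·0 + 5. Rejected: 10, since 10 = 9·1 + 1. Accepted: 63, since 63 = 9·7. Rejected: 80, since 80 = 9·8 + 8.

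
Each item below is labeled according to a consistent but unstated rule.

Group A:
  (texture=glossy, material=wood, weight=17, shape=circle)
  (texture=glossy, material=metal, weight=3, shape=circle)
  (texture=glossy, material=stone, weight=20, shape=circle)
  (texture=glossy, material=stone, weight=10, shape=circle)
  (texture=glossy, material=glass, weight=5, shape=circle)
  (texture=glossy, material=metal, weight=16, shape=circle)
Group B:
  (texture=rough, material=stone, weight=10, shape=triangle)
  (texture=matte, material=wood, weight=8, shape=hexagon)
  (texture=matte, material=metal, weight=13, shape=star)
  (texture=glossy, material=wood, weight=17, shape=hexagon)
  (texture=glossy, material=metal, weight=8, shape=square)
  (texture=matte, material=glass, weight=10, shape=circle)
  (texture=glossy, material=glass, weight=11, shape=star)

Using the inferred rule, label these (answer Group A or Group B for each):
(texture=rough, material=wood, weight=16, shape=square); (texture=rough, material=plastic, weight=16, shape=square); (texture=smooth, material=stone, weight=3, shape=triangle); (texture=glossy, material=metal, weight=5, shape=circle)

Group B, Group B, Group B, Group A

A rule that fits every label: shape is circle AND texture is glossy — true of each 'Group A' example, false of each 'Group B' one.
(texture=rough, material=wood, weight=16, shape=square): Group B (shape is square, texture is rough). (texture=rough, material=plastic, weight=16, shape=square): Group B (shape is square, texture is rough). (texture=smooth, material=stone, weight=3, shape=triangle): Group B (shape is triangle, texture is smooth). (texture=glossy, material=metal, weight=5, shape=circle): Group A (shape is circle, texture is glossy).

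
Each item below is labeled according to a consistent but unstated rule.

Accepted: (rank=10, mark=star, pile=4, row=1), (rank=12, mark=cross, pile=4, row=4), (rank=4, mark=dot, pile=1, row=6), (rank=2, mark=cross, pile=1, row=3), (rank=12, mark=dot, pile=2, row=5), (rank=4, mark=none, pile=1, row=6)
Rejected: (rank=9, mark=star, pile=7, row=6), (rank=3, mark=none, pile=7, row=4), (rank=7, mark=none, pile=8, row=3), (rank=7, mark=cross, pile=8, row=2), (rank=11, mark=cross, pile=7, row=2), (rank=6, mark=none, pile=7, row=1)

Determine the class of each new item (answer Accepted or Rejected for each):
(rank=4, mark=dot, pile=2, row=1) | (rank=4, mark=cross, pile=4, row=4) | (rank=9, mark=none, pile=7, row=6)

The rule appears to be: pile ≤ 4.
(rank=4, mark=dot, pile=2, row=1): pile = 2 — checks out, so Accepted.
(rank=4, mark=cross, pile=4, row=4): pile = 4 — checks out, so Accepted.
(rank=9, mark=none, pile=7, row=6): pile = 7 — fails the rule, so Rejected.

Accepted, Accepted, Rejected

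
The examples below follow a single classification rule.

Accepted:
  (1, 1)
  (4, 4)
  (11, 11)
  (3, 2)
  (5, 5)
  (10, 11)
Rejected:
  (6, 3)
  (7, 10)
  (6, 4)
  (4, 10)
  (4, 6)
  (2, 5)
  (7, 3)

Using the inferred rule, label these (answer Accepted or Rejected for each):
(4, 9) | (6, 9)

Every 'Accepted' example satisfies: |first − second| ≤ 1. None of the 'Rejected' examples do.
(4, 9) → |4−9| = 5 → Rejected. (6, 9) → |6−9| = 3 → Rejected.

Rejected, Rejected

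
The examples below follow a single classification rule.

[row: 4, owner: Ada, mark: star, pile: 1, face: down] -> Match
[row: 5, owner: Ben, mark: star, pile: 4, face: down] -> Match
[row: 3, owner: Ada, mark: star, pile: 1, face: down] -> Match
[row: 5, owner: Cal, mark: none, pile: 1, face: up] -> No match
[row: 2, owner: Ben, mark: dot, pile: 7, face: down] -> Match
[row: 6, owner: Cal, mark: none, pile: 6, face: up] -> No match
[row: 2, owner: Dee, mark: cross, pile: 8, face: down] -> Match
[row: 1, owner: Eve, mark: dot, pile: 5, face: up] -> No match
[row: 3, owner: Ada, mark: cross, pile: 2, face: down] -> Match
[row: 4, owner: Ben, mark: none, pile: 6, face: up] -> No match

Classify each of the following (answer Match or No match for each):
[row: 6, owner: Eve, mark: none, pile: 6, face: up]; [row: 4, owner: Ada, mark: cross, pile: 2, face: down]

No match, Match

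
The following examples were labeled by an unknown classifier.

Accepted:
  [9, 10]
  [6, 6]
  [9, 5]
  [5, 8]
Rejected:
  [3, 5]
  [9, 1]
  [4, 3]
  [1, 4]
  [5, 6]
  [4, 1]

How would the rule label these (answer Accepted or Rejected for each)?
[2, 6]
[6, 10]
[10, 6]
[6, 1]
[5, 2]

Rejected, Accepted, Accepted, Rejected, Rejected

One predicate separates the groups cleanly: sum ≥ 12.
[2, 6] → 2+6 = 8 → Rejected.
[6, 10] → 6+10 = 16 → Accepted.
[10, 6] → 10+6 = 16 → Accepted.
[6, 1] → 6+1 = 7 → Rejected.
[5, 2] → 5+2 = 7 → Rejected.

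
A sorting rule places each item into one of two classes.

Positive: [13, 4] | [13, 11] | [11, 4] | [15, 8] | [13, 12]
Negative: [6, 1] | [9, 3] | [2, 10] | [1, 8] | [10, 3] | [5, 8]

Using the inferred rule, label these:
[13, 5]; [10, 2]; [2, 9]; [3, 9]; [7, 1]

Every 'Positive' example satisfies: sum ≥ 15. None of the 'Negative' examples do.
Positive: [13, 5], since 13+5 = 18. Negative: [10, 2], since 10+2 = 12. Negative: [2, 9], since 2+9 = 11. Negative: [3, 9], since 3+9 = 12. Negative: [7, 1], since 7+1 = 8.

Positive, Negative, Negative, Negative, Negative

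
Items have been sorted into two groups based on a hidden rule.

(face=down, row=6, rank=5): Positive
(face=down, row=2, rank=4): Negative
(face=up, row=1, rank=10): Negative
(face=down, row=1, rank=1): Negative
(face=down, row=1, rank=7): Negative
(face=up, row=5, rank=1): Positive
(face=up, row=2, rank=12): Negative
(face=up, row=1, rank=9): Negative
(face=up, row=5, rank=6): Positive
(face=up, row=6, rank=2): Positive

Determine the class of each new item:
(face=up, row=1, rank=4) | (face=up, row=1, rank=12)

Negative, Negative

The rule appears to be: row ≥ 5.
Negative: (face=up, row=1, rank=4), since row = 1. Negative: (face=up, row=1, rank=12), since row = 1.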